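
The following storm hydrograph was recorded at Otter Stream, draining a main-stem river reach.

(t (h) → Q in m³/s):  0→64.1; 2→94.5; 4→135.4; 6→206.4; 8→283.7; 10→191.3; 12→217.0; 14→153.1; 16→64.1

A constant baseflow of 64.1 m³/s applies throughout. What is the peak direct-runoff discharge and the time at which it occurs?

Q_p = 219.6 m³/s at t = 8 h

Subtracting baseflow gives direct-runoff ordinates: 0.0, 30.4, 71.3, 142.3, 219.6, 127.2, 152.9, 89.0, 0.0 m³/s.
The maximum is 219.6 m³/s, occurring at the reading for t = 8 h.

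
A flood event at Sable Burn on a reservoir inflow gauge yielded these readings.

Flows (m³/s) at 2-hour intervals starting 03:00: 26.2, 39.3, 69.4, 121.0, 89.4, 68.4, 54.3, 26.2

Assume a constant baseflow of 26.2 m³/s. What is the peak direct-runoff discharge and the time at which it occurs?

Q_p = 94.8 m³/s at t = 09:00

Subtracting baseflow gives direct-runoff ordinates: 0.0, 13.1, 43.2, 94.8, 63.2, 42.2, 28.1, 0.0 m³/s.
The maximum is 94.8 m³/s, occurring at the reading for t = 09:00.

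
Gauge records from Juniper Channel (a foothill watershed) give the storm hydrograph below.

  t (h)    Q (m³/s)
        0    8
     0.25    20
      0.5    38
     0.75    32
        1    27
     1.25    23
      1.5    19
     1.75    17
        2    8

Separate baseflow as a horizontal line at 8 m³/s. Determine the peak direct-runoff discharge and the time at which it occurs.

Subtracting baseflow gives direct-runoff ordinates: 0.0, 12.0, 30.0, 24.0, 19.0, 15.0, 11.0, 9.0, 0.0 m³/s.
The maximum is 30.0 m³/s, occurring at the reading for t = 0.5 h.

Q_p = 30.0 m³/s at t = 0.5 h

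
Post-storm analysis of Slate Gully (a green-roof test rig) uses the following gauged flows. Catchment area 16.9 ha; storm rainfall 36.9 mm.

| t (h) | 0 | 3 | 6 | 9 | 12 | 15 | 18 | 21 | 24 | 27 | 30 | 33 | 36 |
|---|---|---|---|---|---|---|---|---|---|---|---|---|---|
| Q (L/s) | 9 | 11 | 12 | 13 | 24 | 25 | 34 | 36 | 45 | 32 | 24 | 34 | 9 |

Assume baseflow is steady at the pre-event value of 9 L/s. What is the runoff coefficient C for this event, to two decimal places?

ΣQ_DR = 191.0 L/s; V = ΣQ_DR·Δt = 2.063 × 10^6 L.
Runoff depth d = V / A = 12.21 mm.
C = d / P = 12.21 / 36.9 = 0.33.

C ≈ 0.33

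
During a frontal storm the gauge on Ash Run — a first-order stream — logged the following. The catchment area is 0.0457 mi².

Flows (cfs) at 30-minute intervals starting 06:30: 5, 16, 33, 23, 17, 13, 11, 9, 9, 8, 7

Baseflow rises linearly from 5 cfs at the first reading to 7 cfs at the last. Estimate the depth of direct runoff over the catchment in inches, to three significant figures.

d ≈ 1.44 in

Direct runoff: 0.00, 10.80, 27.60, 17.40, 11.20, 7.00, 4.80, 2.60, 2.40, 1.20, 0.00 cfs; ΣQ_DR = 85.00 cfs.
V = ΣQ_DR · Δt = 85.00 × 1800 s = 1.530 × 10^5 ft³.
Over A = 0.0457 mi², depth = V / A = 1.44 in.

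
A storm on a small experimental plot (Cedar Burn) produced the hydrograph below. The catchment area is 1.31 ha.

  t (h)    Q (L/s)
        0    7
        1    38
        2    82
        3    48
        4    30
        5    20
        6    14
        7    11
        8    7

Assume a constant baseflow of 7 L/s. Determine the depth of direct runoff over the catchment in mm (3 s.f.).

d ≈ 53.3 mm

Direct runoff: 0.0, 31.0, 75.0, 41.0, 23.0, 13.0, 7.0, 4.0, 0.0 L/s; ΣQ_DR = 194.0 L/s.
V = ΣQ_DR · Δt = 194.0 × 3600 s = 6.984 × 10^5 L.
Over A = 1.31 ha, depth = V / A = 53.3 mm.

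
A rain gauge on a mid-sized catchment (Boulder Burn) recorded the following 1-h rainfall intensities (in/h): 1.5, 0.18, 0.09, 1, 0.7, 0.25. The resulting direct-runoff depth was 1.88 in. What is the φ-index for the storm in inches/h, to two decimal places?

φ ≈ 0.44 in/h

Only the 3 blocks with intensity above φ contribute runoff: 1.5, 1, 0.7 in/h.
Σ(I−φ)·Δt = d  ⇒  (1.5+1+0.7 − 3φ)·1 = 1.88
φ = (3.200 − 1.88/1) / 3 = 0.44 in/h.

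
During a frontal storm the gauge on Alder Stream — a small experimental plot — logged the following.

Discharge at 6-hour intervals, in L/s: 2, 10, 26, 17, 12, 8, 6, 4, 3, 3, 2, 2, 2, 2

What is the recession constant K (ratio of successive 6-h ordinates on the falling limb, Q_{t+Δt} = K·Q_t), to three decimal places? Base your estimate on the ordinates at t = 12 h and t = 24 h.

Using the recession-limb readings at t = 12 h and t = 24 h: Q falls from 26 to 12 L/s over 2 intervals.
K = (Q₂/Q₁)^(1/2) = (12/26)^(1/2) = 0.679.

K ≈ 0.679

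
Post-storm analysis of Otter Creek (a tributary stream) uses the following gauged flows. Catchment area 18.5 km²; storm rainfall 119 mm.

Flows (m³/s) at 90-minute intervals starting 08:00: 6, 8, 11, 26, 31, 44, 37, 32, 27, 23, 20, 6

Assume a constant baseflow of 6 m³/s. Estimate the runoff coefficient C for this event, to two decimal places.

C ≈ 0.49

ΣQ_DR = 199.0 m³/s; V = ΣQ_DR·Δt = 1.075 × 10^6 m³.
Runoff depth d = V / A = 58.09 mm.
C = d / P = 58.09 / 119 = 0.49.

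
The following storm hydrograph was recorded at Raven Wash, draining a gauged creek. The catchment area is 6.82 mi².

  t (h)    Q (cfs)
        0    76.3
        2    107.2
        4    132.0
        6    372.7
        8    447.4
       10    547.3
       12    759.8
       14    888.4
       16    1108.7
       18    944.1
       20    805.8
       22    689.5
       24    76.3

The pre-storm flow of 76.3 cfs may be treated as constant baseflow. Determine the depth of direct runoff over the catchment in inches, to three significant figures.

Direct runoff: 0.0, 30.9, 55.7, 296.4, 371.1, 471.0, 683.5, 812.1, 1032.4, 867.8, 729.5, 613.2, 0.0 cfs; ΣQ_DR = 5964 cfs.
V = ΣQ_DR · Δt = 5964 × 7200 s = 4.294 × 10^7 ft³.
Over A = 6.82 mi², depth = V / A = 2.71 in.

d ≈ 2.71 in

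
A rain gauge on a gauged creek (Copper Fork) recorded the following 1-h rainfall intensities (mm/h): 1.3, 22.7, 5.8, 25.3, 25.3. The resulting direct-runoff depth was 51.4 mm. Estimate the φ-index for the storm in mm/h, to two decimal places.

Only the 3 blocks with intensity above φ contribute runoff: 22.7, 25.3, 25.3 mm/h.
Σ(I−φ)·Δt = d  ⇒  (22.7+25.3+25.3 − 3φ)·1 = 51.4
φ = (73.30 − 51.4/1) / 3 = 7.30 mm/h.

φ ≈ 7.30 mm/h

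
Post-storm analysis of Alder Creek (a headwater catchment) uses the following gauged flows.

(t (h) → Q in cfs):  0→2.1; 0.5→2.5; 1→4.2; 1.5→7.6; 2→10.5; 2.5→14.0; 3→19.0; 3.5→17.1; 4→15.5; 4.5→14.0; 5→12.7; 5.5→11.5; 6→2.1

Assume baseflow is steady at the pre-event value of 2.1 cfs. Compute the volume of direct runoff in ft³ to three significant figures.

V ≈ 1.90 × 10^5 ft³

Direct-runoff ordinates (Q − Q_b): 0.0, 0.4, 2.1, 5.5, 8.4, 11.9, 16.9, 15.0, 13.4, 11.9, 10.6, 9.4, 0.0 cfs.
ΣQ_DR = 105.5 cfs.
With Δt = 0.5 h = 1800 s, V = ΣQ_DR · Δt = 105.5 × 1800 = 1.90 × 10^5 ft³.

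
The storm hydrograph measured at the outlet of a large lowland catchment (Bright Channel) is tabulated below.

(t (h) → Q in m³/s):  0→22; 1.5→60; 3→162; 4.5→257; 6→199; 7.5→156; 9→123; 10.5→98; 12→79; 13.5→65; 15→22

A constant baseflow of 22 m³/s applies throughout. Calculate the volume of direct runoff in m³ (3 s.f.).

V ≈ 5.41 × 10^6 m³

Direct-runoff ordinates (Q − Q_b): 0.0, 38.0, 140.0, 235.0, 177.0, 134.0, 101.0, 76.0, 57.0, 43.0, 0.0 m³/s.
ΣQ_DR = 1001 m³/s.
With Δt = 1.5 h = 5400 s, V = ΣQ_DR · Δt = 1001 × 5400 = 5.41 × 10^6 m³.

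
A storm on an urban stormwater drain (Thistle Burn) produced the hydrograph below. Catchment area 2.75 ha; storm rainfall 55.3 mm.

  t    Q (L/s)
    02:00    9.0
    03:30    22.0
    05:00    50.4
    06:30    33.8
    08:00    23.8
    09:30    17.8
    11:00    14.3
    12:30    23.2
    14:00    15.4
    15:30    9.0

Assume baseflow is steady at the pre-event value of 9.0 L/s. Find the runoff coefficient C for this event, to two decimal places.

C ≈ 0.46

ΣQ_DR = 128.7 L/s; V = ΣQ_DR·Δt = 6.950 × 10^5 L.
Runoff depth d = V / A = 25.27 mm.
C = d / P = 25.27 / 55.3 = 0.46.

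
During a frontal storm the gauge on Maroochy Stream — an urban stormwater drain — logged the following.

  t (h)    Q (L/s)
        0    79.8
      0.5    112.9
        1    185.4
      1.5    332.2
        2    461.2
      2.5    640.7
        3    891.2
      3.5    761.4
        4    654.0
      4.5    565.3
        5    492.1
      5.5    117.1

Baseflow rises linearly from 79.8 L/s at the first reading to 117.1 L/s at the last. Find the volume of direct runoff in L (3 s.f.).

V ≈ 7.40 × 10^6 L

Direct-runoff ordinates (Q − Q_b): 0.00, 29.71, 98.82, 242.23, 367.84, 543.95, 791.05, 657.86, 547.07, 454.98, 378.39, 0.00 L/s.
ΣQ_DR = 4112 L/s.
With Δt = 0.5 h = 1800 s, V = ΣQ_DR · Δt = 4112 × 1800 = 7.40 × 10^6 L.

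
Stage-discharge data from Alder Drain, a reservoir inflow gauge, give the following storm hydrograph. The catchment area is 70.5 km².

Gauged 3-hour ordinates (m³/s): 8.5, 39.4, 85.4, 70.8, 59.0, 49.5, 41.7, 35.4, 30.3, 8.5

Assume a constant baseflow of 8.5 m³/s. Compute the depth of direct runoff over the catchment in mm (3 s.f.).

Direct runoff: 0.0, 30.9, 76.9, 62.3, 50.5, 41.0, 33.2, 26.9, 21.8, 0.0 m³/s; ΣQ_DR = 343.5 m³/s.
V = ΣQ_DR · Δt = 343.5 × 10800 s = 3.710 × 10^6 m³.
Over A = 70.5 km², depth = V / A = 52.6 mm.

d ≈ 52.6 mm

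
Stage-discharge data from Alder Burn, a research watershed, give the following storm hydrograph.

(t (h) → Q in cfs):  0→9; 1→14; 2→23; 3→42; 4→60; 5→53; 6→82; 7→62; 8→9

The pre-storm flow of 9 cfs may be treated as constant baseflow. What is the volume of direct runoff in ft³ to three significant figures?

Direct-runoff ordinates (Q − Q_b): 0.0, 5.0, 14.0, 33.0, 51.0, 44.0, 73.0, 53.0, 0.0 cfs.
ΣQ_DR = 273.0 cfs.
With Δt = 1 h = 3600 s, V = ΣQ_DR · Δt = 273.0 × 3600 = 9.83 × 10^5 ft³.

V ≈ 9.83 × 10^5 ft³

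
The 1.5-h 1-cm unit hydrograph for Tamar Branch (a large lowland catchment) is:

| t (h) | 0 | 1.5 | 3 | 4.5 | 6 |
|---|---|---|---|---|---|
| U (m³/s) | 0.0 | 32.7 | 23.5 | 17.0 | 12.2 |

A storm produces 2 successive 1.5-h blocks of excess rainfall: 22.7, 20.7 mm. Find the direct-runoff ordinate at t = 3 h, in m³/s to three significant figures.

Q ≈ 121 m³/s

By discrete convolution, Q_j = Σ (P_i / 10 mm) · U_{j−i}.
At t = 3 h (j=2): Q = (22.7/10)·23.5 + (20.7/10)·32.7 = 121 m³/s.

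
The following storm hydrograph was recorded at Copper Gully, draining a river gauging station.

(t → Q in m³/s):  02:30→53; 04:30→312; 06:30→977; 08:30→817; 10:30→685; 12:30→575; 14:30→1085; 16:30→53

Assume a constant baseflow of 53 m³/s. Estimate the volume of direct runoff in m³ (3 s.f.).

V ≈ 2.98 × 10^7 m³

Direct-runoff ordinates (Q − Q_b): 0.0, 259.0, 924.0, 764.0, 632.0, 522.0, 1032.0, 0.0 m³/s.
ΣQ_DR = 4133 m³/s.
With Δt = 2 h = 7200 s, V = ΣQ_DR · Δt = 4133 × 7200 = 2.98 × 10^7 m³.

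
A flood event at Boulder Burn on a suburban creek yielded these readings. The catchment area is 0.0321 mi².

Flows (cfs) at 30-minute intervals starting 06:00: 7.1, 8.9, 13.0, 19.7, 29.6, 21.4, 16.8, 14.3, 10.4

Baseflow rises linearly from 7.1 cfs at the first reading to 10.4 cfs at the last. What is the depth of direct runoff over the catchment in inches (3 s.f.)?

d ≈ 1.51 in

Direct runoff: 0.00, 1.39, 5.08, 11.36, 20.85, 12.24, 7.22, 4.31, 0.00 cfs; ΣQ_DR = 62.45 cfs.
V = ΣQ_DR · Δt = 62.45 × 1800 s = 1.124 × 10^5 ft³.
Over A = 0.0321 mi², depth = V / A = 1.51 in.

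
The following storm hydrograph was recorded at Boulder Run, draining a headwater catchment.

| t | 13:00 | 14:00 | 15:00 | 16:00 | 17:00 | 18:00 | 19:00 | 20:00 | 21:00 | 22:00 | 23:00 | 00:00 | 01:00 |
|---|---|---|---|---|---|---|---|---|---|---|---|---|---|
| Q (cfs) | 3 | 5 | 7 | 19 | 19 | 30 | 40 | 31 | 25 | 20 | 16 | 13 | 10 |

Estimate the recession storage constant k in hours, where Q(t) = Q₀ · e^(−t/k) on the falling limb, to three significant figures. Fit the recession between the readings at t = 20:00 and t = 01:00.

k ≈ 4.42 h

On the falling limb, Q drops from 31 to 10 cfs between t = 20:00 and t = 01:00 (Δt = 5 h).
k = −Δt / ln(Q₂/Q₁) = −5 / ln(10/31) = 4.42 h.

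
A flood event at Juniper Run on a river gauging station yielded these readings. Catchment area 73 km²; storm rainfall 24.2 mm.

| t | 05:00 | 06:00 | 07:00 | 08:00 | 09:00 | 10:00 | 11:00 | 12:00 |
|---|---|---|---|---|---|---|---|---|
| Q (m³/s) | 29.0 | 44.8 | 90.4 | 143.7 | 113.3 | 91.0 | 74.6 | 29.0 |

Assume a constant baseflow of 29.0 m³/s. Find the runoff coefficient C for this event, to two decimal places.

C ≈ 0.78

ΣQ_DR = 383.8 m³/s; V = ΣQ_DR·Δt = 1.382 × 10^6 m³.
Runoff depth d = V / A = 18.93 mm.
C = d / P = 18.93 / 24.2 = 0.78.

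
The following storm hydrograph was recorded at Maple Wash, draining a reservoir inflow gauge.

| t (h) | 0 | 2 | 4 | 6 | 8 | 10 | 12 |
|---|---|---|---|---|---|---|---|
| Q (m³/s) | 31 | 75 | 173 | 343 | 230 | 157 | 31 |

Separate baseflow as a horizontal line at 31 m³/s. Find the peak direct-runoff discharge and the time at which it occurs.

Subtracting baseflow gives direct-runoff ordinates: 0.0, 44.0, 142.0, 312.0, 199.0, 126.0, 0.0 m³/s.
The maximum is 312.0 m³/s, occurring at the reading for t = 6 h.

Q_p = 312.0 m³/s at t = 6 h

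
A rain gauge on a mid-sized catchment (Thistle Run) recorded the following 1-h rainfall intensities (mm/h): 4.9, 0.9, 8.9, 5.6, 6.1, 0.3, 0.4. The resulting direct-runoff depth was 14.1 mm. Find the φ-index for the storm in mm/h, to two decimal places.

φ ≈ 2.85 mm/h

Only the 4 blocks with intensity above φ contribute runoff: 4.9, 8.9, 5.6, 6.1 mm/h.
Σ(I−φ)·Δt = d  ⇒  (4.9+8.9+5.6+6.1 − 4φ)·1 = 14.1
φ = (25.50 − 14.1/1) / 4 = 2.85 mm/h.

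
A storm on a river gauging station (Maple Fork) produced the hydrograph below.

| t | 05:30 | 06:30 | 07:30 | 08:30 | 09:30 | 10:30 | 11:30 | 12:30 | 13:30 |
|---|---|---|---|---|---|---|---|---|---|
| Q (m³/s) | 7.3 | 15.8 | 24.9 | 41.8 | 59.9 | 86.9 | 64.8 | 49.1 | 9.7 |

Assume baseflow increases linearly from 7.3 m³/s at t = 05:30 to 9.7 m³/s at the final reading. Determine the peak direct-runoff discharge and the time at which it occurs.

Q_p = 78.10 m³/s at t = 10:30

Subtracting baseflow gives direct-runoff ordinates: 0.00, 8.20, 17.00, 33.60, 51.40, 78.10, 55.70, 39.70, 0.00 m³/s.
The maximum is 78.10 m³/s, occurring at the reading for t = 10:30.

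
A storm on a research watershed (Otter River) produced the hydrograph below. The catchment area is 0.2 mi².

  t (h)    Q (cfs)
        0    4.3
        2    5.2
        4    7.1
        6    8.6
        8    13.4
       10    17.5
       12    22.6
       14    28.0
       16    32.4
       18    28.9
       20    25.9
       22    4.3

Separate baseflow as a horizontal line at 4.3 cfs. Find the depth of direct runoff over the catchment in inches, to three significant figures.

d ≈ 2.27 in

Direct runoff: 0.0, 0.9, 2.8, 4.3, 9.1, 13.2, 18.3, 23.7, 28.1, 24.6, 21.6, 0.0 cfs; ΣQ_DR = 146.6 cfs.
V = ΣQ_DR · Δt = 146.6 × 7200 s = 1.056 × 10^6 ft³.
Over A = 0.2 mi², depth = V / A = 2.27 in.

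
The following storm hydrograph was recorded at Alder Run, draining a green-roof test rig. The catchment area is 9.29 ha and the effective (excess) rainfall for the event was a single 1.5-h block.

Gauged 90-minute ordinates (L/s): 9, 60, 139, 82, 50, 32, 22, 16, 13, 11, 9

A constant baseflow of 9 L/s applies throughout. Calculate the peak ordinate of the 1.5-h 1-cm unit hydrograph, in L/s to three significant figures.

U_p ≈ 65.0 L/s

Direct runoff: 0.0, 51.0, 130.0, 73.0, 41.0, 23.0, 13.0, 7.0, 4.0, 2.0, 0.0 L/s; ΣQ_DR = 344.0 L/s, peak = 130.0 L/s.
Runoff depth d = ΣQ_DR·Δt / A = 344.0 × 5400 / (9.29 ha) = 20.00 mm.
The 1-cm UH is the DRH scaled by (10 mm)/d, so U_p = 130.0 × 10/20.00 = 65.0 L/s.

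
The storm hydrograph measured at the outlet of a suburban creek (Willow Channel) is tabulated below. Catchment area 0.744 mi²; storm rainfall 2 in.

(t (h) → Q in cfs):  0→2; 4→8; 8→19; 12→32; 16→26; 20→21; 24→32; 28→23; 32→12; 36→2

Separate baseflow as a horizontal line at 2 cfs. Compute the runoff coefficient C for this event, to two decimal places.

ΣQ_DR = 157.0 cfs; V = ΣQ_DR·Δt = 2.261 × 10^6 ft³.
Runoff depth d = V / A = 1.308 in.
C = d / P = 1.308 / 2 = 0.65.

C ≈ 0.65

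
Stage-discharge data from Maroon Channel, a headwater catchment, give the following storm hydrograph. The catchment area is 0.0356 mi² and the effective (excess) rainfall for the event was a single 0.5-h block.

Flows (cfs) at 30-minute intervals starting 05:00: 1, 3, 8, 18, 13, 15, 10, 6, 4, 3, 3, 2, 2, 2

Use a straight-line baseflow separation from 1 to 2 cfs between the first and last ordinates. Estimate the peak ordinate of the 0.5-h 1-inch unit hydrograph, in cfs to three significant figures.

U_p ≈ 11.2 cfs

Direct runoff: 0.00, 1.92, 6.85, 16.77, 11.69, 13.62, 8.54, 4.46, 2.38, 1.31, 1.23, 0.15, 0.08, 0.00 cfs; ΣQ_DR = 69.00 cfs, peak = 16.77 cfs.
Runoff depth d = ΣQ_DR·Δt / A = 69.00 × 1800 / (0.0356 mi²) = 1.502 in.
The 1-inch UH is the DRH scaled by (1 in)/d, so U_p = 16.77 × 1/1.502 = 11.2 cfs.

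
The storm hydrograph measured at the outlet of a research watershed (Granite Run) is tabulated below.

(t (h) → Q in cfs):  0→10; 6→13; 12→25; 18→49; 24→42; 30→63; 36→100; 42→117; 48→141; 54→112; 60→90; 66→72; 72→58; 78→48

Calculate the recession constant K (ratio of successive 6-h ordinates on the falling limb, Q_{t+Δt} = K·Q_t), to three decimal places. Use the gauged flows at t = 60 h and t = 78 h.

Using the recession-limb readings at t = 60 h and t = 78 h: Q falls from 90 to 48 cfs over 3 intervals.
K = (Q₂/Q₁)^(1/3) = (48/90)^(1/3) = 0.811.

K ≈ 0.811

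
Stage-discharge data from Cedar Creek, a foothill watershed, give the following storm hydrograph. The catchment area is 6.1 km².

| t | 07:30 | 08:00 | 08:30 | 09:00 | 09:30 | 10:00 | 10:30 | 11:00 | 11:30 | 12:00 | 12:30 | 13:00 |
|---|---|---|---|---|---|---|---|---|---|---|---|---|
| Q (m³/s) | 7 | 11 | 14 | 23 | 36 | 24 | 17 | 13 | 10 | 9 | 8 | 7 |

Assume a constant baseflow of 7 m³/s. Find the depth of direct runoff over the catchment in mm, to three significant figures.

d ≈ 28.0 mm

Direct runoff: 0.0, 4.0, 7.0, 16.0, 29.0, 17.0, 10.0, 6.0, 3.0, 2.0, 1.0, 0.0 m³/s; ΣQ_DR = 95.00 m³/s.
V = ΣQ_DR · Δt = 95.00 × 1800 s = 1.710 × 10^5 m³.
Over A = 6.1 km², depth = V / A = 28.0 mm.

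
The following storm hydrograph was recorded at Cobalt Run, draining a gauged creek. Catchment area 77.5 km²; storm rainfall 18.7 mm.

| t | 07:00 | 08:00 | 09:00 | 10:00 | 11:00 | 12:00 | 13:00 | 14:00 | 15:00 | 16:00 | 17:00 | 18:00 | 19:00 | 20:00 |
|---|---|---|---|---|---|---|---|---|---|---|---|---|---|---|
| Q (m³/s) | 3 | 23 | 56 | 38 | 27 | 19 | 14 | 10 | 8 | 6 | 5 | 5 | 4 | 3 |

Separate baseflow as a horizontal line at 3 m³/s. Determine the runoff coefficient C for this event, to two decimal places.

ΣQ_DR = 179.0 m³/s; V = ΣQ_DR·Δt = 6.444 × 10^5 m³.
Runoff depth d = V / A = 8.315 mm.
C = d / P = 8.315 / 18.7 = 0.44.

C ≈ 0.44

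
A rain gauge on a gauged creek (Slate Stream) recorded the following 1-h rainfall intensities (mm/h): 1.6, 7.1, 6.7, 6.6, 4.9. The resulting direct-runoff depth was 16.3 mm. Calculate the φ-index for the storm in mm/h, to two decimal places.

Only the 4 blocks with intensity above φ contribute runoff: 7.1, 6.7, 6.6, 4.9 mm/h.
Σ(I−φ)·Δt = d  ⇒  (7.1+6.7+6.6+4.9 − 4φ)·1 = 16.3
φ = (25.30 − 16.3/1) / 4 = 2.25 mm/h.

φ ≈ 2.25 mm/h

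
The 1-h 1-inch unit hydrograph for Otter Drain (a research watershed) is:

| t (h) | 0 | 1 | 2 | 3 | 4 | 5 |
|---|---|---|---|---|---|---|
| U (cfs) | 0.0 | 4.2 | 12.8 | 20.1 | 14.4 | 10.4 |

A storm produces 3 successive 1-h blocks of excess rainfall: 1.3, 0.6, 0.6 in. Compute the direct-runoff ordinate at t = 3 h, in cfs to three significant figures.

Q ≈ 36.3 cfs

By discrete convolution, Q_j = Σ (P_i / 1 in) · U_{j−i}.
At t = 3 h (j=3): Q = (1.3/1)·20.1 + (0.6/1)·12.8 + (0.6/1)·4.2 = 36.3 cfs.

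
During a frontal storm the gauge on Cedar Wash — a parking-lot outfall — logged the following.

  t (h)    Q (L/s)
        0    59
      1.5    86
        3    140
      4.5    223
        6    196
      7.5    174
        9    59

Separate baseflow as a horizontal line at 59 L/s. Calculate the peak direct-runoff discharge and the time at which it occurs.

Q_p = 164.0 L/s at t = 4.5 h

Subtracting baseflow gives direct-runoff ordinates: 0.0, 27.0, 81.0, 164.0, 137.0, 115.0, 0.0 L/s.
The maximum is 164.0 L/s, occurring at the reading for t = 4.5 h.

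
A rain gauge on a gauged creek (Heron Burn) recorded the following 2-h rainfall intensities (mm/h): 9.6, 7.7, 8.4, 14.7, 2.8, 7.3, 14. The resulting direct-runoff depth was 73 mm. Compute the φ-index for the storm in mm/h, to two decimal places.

φ ≈ 4.20 mm/h

Only the 6 blocks with intensity above φ contribute runoff: 9.6, 7.7, 8.4, 14.7, 7.3, 14 mm/h.
Σ(I−φ)·Δt = d  ⇒  (9.6+7.7+8.4+14.7+7.3+14 − 6φ)·2 = 73
φ = (61.70 − 73/2) / 6 = 4.20 mm/h.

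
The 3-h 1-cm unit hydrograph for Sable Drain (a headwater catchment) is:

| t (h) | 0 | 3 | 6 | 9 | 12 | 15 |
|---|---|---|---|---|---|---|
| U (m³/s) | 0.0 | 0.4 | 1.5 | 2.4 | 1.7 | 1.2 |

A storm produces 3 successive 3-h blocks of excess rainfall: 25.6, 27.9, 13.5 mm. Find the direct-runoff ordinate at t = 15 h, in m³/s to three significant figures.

By discrete convolution, Q_j = Σ (P_i / 10 mm) · U_{j−i}.
At t = 15 h (j=5): Q = (25.6/10)·1.2 + (27.9/10)·1.7 + (13.5/10)·2.4 = 11.1 m³/s.

Q ≈ 11.1 m³/s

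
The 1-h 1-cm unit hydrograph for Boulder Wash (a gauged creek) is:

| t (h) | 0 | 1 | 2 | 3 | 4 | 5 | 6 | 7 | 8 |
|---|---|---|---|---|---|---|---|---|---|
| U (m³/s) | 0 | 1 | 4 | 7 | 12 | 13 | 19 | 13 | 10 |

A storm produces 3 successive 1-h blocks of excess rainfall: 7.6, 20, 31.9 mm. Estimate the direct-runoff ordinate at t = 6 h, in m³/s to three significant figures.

Q ≈ 78.7 m³/s

By discrete convolution, Q_j = Σ (P_i / 10 mm) · U_{j−i}.
At t = 6 h (j=6): Q = (7.6/10)·19 + (20/10)·13 + (31.9/10)·12 = 78.7 m³/s.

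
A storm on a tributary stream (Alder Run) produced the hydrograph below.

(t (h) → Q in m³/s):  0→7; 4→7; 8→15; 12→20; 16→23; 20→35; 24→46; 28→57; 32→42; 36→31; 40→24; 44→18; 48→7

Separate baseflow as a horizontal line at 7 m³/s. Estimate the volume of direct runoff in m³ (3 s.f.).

V ≈ 3.47 × 10^6 m³

Direct-runoff ordinates (Q − Q_b): 0.0, 0.0, 8.0, 13.0, 16.0, 28.0, 39.0, 50.0, 35.0, 24.0, 17.0, 11.0, 0.0 m³/s.
ΣQ_DR = 241.0 m³/s.
With Δt = 4 h = 14400 s, V = ΣQ_DR · Δt = 241.0 × 14400 = 3.47 × 10^6 m³.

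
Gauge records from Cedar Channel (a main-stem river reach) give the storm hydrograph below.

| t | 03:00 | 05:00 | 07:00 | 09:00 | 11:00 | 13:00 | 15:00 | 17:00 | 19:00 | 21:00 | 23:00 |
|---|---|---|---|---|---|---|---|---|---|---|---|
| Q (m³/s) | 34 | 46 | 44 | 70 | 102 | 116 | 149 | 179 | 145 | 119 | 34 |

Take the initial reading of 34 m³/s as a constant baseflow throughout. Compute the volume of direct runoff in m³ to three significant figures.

V ≈ 4.78 × 10^6 m³

Direct-runoff ordinates (Q − Q_b): 0.0, 12.0, 10.0, 36.0, 68.0, 82.0, 115.0, 145.0, 111.0, 85.0, 0.0 m³/s.
ΣQ_DR = 664.0 m³/s.
With Δt = 2 h = 7200 s, V = ΣQ_DR · Δt = 664.0 × 7200 = 4.78 × 10^6 m³.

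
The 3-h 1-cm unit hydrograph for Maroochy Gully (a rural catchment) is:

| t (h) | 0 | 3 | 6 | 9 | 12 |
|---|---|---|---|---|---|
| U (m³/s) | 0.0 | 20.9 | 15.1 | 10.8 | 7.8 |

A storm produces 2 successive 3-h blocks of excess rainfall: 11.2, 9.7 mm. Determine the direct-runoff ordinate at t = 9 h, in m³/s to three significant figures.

Q ≈ 26.7 m³/s

By discrete convolution, Q_j = Σ (P_i / 10 mm) · U_{j−i}.
At t = 9 h (j=3): Q = (11.2/10)·10.8 + (9.7/10)·15.1 = 26.7 m³/s.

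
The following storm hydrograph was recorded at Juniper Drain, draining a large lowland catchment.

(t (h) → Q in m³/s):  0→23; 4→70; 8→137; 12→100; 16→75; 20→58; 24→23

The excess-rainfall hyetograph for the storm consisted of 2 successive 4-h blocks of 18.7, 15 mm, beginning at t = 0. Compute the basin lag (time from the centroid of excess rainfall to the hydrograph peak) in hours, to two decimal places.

t_L ≈ 4.22 h

Centroid of excess rainfall: t_c = Σ P_i·t̄_i / ΣP_i = 3.7804 h (block centres at 2, 6 h).
Hydrograph peak occurs at t = 8 h, so basin lag t_L = 8 − 3.7804 = 4.22 h.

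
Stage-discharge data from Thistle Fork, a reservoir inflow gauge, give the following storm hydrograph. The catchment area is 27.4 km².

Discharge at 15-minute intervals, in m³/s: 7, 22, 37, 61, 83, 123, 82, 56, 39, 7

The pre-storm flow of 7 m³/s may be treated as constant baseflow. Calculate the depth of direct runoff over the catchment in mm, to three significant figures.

d ≈ 14.7 mm

Direct runoff: 0.0, 15.0, 30.0, 54.0, 76.0, 116.0, 75.0, 49.0, 32.0, 0.0 m³/s; ΣQ_DR = 447.0 m³/s.
V = ΣQ_DR · Δt = 447.0 × 900 s = 4.023 × 10^5 m³.
Over A = 27.4 km², depth = V / A = 14.7 mm.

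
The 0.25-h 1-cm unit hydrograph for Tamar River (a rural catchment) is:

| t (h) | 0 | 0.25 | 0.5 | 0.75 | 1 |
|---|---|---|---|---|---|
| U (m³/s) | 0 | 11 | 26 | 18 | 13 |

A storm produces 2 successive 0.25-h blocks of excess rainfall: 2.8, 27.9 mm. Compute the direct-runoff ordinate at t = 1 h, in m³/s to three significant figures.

Q ≈ 53.9 m³/s

By discrete convolution, Q_j = Σ (P_i / 10 mm) · U_{j−i}.
At t = 1 h (j=4): Q = (2.8/10)·13 + (27.9/10)·18 = 53.9 m³/s.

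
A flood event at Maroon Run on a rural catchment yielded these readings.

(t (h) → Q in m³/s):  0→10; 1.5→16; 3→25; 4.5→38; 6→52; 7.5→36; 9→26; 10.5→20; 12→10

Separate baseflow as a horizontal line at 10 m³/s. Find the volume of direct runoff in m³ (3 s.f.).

V ≈ 7.72 × 10^5 m³

Direct-runoff ordinates (Q − Q_b): 0.0, 6.0, 15.0, 28.0, 42.0, 26.0, 16.0, 10.0, 0.0 m³/s.
ΣQ_DR = 143.0 m³/s.
With Δt = 1.5 h = 5400 s, V = ΣQ_DR · Δt = 143.0 × 5400 = 7.72 × 10^5 m³.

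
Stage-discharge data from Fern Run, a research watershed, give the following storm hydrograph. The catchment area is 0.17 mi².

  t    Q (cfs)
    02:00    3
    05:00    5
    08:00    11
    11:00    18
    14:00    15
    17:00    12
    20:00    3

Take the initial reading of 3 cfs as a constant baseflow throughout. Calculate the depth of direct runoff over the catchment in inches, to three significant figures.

d ≈ 1.26 in

Direct runoff: 0.0, 2.0, 8.0, 15.0, 12.0, 9.0, 0.0 cfs; ΣQ_DR = 46.00 cfs.
V = ΣQ_DR · Δt = 46.00 × 10800 s = 4.968 × 10^5 ft³.
Over A = 0.17 mi², depth = V / A = 1.26 in.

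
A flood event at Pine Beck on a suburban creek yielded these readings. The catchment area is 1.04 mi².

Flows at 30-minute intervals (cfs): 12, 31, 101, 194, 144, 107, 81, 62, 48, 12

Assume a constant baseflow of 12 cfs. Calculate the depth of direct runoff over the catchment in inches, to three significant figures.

d ≈ 0.501 in

Direct runoff: 0.0, 19.0, 89.0, 182.0, 132.0, 95.0, 69.0, 50.0, 36.0, 0.0 cfs; ΣQ_DR = 672.0 cfs.
V = ΣQ_DR · Δt = 672.0 × 1800 s = 1.210 × 10^6 ft³.
Over A = 1.04 mi², depth = V / A = 0.501 in.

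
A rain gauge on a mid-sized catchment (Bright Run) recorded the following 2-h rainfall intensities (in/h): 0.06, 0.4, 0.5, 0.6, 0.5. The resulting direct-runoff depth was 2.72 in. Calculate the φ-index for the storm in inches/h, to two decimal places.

Only the 4 blocks with intensity above φ contribute runoff: 0.4, 0.5, 0.6, 0.5 in/h.
Σ(I−φ)·Δt = d  ⇒  (0.4+0.5+0.6+0.5 − 4φ)·2 = 2.72
φ = (2.000 − 2.72/2) / 4 = 0.16 in/h.

φ ≈ 0.16 in/h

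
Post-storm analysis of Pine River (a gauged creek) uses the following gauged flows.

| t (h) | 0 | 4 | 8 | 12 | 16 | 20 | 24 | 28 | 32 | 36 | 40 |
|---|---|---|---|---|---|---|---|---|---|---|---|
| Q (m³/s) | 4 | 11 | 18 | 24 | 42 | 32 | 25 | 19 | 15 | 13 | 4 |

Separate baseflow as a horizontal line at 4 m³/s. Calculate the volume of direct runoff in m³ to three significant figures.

Direct-runoff ordinates (Q − Q_b): 0.0, 7.0, 14.0, 20.0, 38.0, 28.0, 21.0, 15.0, 11.0, 9.0, 0.0 m³/s.
ΣQ_DR = 163.0 m³/s.
With Δt = 4 h = 14400 s, V = ΣQ_DR · Δt = 163.0 × 14400 = 2.35 × 10^6 m³.

V ≈ 2.35 × 10^6 m³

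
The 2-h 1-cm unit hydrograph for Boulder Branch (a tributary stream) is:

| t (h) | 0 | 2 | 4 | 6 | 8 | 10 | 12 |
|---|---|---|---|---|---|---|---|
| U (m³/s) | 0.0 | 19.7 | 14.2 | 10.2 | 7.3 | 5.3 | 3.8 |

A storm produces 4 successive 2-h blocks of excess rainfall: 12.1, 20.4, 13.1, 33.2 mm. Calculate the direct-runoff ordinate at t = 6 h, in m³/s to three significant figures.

By discrete convolution, Q_j = Σ (P_i / 10 mm) · U_{j−i}.
At t = 6 h (j=3): Q = (12.1/10)·10.2 + (20.4/10)·14.2 + (13.1/10)·19.7 + (33.2/10)·0.0 = 67.1 m³/s.

Q ≈ 67.1 m³/s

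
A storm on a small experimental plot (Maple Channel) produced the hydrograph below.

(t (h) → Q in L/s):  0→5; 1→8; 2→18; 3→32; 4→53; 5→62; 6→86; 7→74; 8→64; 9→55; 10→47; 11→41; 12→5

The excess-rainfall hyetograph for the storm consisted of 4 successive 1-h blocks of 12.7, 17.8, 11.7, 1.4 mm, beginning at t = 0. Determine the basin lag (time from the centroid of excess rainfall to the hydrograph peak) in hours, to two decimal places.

Centroid of excess rainfall: t_c = Σ P_i·t̄_i / ΣP_i = 1.5413 h (block centres at 0.5, 1.5, 2.5, 3.5 h).
Hydrograph peak occurs at t = 6 h, so basin lag t_L = 6 − 1.5413 = 4.46 h.

t_L ≈ 4.46 h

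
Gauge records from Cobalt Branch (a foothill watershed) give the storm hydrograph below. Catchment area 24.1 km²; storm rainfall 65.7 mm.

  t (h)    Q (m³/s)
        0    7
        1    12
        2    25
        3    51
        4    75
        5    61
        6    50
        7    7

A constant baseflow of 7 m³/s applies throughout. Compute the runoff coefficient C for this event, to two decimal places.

C ≈ 0.53

ΣQ_DR = 232.0 m³/s; V = ΣQ_DR·Δt = 8.352 × 10^5 m³.
Runoff depth d = V / A = 34.66 mm.
C = d / P = 34.66 / 65.7 = 0.53.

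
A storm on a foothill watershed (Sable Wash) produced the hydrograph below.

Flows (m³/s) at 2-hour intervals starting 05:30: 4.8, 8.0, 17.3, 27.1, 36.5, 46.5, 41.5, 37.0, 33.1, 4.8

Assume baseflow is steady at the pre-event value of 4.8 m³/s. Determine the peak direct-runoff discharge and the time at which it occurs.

Subtracting baseflow gives direct-runoff ordinates: 0.0, 3.2, 12.5, 22.3, 31.7, 41.7, 36.7, 32.2, 28.3, 0.0 m³/s.
The maximum is 41.7 m³/s, occurring at the reading for t = 15:30.

Q_p = 41.7 m³/s at t = 15:30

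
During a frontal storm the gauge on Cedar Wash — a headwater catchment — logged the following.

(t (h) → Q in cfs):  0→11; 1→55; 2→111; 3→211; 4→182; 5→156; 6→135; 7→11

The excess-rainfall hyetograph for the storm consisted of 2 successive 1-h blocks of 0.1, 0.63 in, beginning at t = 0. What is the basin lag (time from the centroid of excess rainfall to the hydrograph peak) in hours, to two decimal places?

t_L ≈ 1.64 h

Centroid of excess rainfall: t_c = Σ P_i·t̄_i / ΣP_i = 1.3630 h (block centres at 0.5, 1.5 h).
Hydrograph peak occurs at t = 3 h, so basin lag t_L = 3 − 1.3630 = 1.64 h.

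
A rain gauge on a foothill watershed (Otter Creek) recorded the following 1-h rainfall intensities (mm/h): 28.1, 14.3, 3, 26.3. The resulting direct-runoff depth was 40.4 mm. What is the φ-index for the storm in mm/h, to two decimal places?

Only the 3 blocks with intensity above φ contribute runoff: 28.1, 14.3, 26.3 mm/h.
Σ(I−φ)·Δt = d  ⇒  (28.1+14.3+26.3 − 3φ)·1 = 40.4
φ = (68.70 − 40.4/1) / 3 = 9.43 mm/h.

φ ≈ 9.43 mm/h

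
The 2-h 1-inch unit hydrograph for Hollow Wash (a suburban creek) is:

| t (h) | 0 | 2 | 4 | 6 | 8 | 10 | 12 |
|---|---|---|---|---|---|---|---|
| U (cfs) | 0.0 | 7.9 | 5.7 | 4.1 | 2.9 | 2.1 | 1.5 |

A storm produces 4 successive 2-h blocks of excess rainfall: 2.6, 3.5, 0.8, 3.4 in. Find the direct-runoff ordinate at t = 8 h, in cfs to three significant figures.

Q ≈ 53.3 cfs

By discrete convolution, Q_j = Σ (P_i / 1 in) · U_{j−i}.
At t = 8 h (j=4): Q = (2.6/1)·2.9 + (3.5/1)·4.1 + (0.8/1)·5.7 + (3.4/1)·7.9 = 53.3 cfs.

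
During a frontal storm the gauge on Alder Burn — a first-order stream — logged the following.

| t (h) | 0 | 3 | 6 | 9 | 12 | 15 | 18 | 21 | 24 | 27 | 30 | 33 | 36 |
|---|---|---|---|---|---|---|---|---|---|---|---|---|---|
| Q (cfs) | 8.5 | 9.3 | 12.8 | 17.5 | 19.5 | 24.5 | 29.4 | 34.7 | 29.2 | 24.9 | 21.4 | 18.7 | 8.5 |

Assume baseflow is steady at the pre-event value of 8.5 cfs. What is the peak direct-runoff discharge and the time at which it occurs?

Subtracting baseflow gives direct-runoff ordinates: 0.0, 0.8, 4.3, 9.0, 11.0, 16.0, 20.9, 26.2, 20.7, 16.4, 12.9, 10.2, 0.0 cfs.
The maximum is 26.2 cfs, occurring at the reading for t = 21 h.

Q_p = 26.2 cfs at t = 21 h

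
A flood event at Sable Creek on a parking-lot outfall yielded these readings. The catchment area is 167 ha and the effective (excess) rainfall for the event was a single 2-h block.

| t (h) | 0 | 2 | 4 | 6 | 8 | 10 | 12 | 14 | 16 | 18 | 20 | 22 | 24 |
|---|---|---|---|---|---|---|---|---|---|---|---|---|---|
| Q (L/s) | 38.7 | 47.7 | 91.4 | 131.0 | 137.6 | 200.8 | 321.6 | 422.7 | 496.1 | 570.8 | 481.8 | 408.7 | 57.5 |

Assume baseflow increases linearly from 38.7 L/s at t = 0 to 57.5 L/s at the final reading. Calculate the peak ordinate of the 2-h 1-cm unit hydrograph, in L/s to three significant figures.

U_p ≈ 432 L/s

Direct runoff: 0.00, 7.43, 49.57, 87.60, 92.63, 154.27, 273.50, 373.03, 444.87, 518.00, 427.43, 352.77, 0.00 L/s; ΣQ_DR = 2781 L/s, peak = 518.00 L/s.
Runoff depth d = ΣQ_DR·Δt / A = 2781 × 7200 / (167 ha) = 11.99 mm.
The 1-cm UH is the DRH scaled by (10 mm)/d, so U_p = 518.00 × 10/11.99 = 432 L/s.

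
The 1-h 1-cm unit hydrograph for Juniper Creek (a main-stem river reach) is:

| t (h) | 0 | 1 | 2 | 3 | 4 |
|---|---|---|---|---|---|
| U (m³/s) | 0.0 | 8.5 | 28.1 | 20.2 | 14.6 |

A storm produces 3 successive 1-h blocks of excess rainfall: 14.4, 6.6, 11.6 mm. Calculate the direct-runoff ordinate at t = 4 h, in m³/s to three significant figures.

Q ≈ 67.0 m³/s

By discrete convolution, Q_j = Σ (P_i / 10 mm) · U_{j−i}.
At t = 4 h (j=4): Q = (14.4/10)·14.6 + (6.6/10)·20.2 + (11.6/10)·28.1 = 67.0 m³/s.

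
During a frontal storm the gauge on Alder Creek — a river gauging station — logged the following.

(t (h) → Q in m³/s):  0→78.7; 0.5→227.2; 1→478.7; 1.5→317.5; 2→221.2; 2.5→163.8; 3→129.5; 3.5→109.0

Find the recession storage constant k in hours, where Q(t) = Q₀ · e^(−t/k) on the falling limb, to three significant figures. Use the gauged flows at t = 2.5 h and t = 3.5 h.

k ≈ 2.46 h

On the falling limb, Q drops from 163.8 to 109.0 m³/s between t = 2.5 h and t = 3.5 h (Δt = 1 h).
k = −Δt / ln(Q₂/Q₁) = −1 / ln(109.0/163.8) = 2.46 h.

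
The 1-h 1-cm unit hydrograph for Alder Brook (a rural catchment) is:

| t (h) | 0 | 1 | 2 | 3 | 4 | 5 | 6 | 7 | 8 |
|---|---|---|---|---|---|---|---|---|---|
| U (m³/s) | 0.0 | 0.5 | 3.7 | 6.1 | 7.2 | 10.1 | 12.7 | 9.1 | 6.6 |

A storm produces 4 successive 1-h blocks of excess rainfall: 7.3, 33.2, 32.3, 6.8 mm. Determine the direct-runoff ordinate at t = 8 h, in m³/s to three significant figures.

Q ≈ 82.9 m³/s

By discrete convolution, Q_j = Σ (P_i / 10 mm) · U_{j−i}.
At t = 8 h (j=8): Q = (7.3/10)·6.6 + (33.2/10)·9.1 + (32.3/10)·12.7 + (6.8/10)·10.1 = 82.9 m³/s.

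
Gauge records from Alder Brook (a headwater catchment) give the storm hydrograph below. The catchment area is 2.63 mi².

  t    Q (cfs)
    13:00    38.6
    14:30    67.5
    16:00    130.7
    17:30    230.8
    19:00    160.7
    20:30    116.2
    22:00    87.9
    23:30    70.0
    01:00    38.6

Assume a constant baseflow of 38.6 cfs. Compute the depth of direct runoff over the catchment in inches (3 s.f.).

d ≈ 0.525 in

Direct runoff: 0.0, 28.9, 92.1, 192.2, 122.1, 77.6, 49.3, 31.4, 0.0 cfs; ΣQ_DR = 593.6 cfs.
V = ΣQ_DR · Δt = 593.6 × 5400 s = 3.205 × 10^6 ft³.
Over A = 2.63 mi², depth = V / A = 0.525 in.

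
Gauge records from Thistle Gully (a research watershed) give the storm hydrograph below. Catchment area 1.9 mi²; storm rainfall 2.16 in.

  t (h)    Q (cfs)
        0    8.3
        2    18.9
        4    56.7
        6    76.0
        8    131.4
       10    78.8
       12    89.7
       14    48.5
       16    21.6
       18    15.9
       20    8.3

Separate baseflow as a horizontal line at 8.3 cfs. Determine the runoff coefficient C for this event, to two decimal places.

ΣQ_DR = 462.8 cfs; V = ΣQ_DR·Δt = 3.332 × 10^6 ft³.
Runoff depth d = V / A = 0.7549 in.
C = d / P = 0.7549 / 2.16 = 0.35.

C ≈ 0.35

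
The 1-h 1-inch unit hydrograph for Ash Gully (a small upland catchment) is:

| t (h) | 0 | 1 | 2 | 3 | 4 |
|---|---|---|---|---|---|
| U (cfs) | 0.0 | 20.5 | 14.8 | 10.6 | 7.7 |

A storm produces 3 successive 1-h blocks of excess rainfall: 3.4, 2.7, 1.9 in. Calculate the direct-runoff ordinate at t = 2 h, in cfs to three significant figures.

Q ≈ 106 cfs

By discrete convolution, Q_j = Σ (P_i / 1 in) · U_{j−i}.
At t = 2 h (j=2): Q = (3.4/1)·14.8 + (2.7/1)·20.5 + (1.9/1)·0.0 = 106 cfs.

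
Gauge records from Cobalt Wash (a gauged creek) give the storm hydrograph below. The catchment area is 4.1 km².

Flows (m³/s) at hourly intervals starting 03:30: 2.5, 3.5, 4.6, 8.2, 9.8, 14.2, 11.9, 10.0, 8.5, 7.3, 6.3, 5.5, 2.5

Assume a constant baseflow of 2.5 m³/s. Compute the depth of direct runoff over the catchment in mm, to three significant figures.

Direct runoff: 0.0, 1.0, 2.1, 5.7, 7.3, 11.7, 9.4, 7.5, 6.0, 4.8, 3.8, 3.0, 0.0 m³/s; ΣQ_DR = 62.30 m³/s.
V = ΣQ_DR · Δt = 62.30 × 3600 s = 2.243 × 10^5 m³.
Over A = 4.1 km², depth = V / A = 54.7 mm.

d ≈ 54.7 mm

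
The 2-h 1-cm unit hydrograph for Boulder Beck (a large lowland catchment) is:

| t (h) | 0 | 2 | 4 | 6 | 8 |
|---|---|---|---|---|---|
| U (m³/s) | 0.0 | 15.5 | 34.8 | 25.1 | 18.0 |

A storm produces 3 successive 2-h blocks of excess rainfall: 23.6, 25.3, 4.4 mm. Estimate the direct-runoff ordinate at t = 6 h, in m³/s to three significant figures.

Q ≈ 154 m³/s

By discrete convolution, Q_j = Σ (P_i / 10 mm) · U_{j−i}.
At t = 6 h (j=3): Q = (23.6/10)·25.1 + (25.3/10)·34.8 + (4.4/10)·15.5 = 154 m³/s.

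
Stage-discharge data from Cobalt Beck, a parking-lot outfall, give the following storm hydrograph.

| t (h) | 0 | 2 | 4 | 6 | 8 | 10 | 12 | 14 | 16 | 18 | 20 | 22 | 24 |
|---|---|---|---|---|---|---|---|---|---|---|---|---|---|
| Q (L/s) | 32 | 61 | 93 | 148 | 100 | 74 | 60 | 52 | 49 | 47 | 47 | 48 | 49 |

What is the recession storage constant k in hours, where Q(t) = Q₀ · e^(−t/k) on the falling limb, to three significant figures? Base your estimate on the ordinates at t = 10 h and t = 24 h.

On the falling limb, Q drops from 74 to 49 L/s between t = 10 h and t = 24 h (Δt = 14 h).
k = −Δt / ln(Q₂/Q₁) = −14 / ln(49/74) = 34.0 h.

k ≈ 34.0 h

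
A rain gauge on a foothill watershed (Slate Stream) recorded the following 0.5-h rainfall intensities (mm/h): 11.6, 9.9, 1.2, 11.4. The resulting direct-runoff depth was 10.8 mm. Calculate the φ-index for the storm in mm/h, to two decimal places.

φ ≈ 3.77 mm/h

Only the 3 blocks with intensity above φ contribute runoff: 11.6, 9.9, 11.4 mm/h.
Σ(I−φ)·Δt = d  ⇒  (11.6+9.9+11.4 − 3φ)·0.5 = 10.8
φ = (32.90 − 10.8/0.5) / 3 = 3.77 mm/h.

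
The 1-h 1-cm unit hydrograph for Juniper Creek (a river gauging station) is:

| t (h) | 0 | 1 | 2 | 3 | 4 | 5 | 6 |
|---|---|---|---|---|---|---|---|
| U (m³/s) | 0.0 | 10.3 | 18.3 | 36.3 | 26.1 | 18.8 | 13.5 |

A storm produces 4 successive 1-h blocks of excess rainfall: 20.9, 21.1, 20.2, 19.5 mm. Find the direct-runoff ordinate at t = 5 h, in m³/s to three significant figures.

By discrete convolution, Q_j = Σ (P_i / 10 mm) · U_{j−i}.
At t = 5 h (j=5): Q = (20.9/10)·18.8 + (21.1/10)·26.1 + (20.2/10)·36.3 + (19.5/10)·18.3 = 203 m³/s.

Q ≈ 203 m³/s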